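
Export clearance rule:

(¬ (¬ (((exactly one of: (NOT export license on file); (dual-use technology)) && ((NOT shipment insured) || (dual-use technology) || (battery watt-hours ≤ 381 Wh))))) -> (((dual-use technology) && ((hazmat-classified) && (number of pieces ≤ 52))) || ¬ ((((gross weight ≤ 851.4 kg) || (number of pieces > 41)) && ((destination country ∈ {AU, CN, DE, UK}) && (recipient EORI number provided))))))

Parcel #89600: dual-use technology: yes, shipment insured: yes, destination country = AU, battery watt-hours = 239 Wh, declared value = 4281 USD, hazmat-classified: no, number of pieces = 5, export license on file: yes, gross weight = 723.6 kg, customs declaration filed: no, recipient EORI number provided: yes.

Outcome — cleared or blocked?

Blocked

Atomic conditions:
  NOT export license on file: yes → false
  dual-use technology: yes → true
  NOT shipment insured: yes → false
  battery watt-hours ≤ 381 Wh: 239 ≤ 381 is true
  hazmat-classified: no → false
  number of pieces ≤ 52: 5 ≤ 52 is true
  gross weight ≤ 851.4 kg: 723.6 ≤ 851.4 is true
  number of pieces > 41: 5 > 41 is false
  destination country ∈ {AU, CN, DE, UK}: AU is in the set → true
  recipient EORI number provided: yes → true
Combine:
[1.1.1.1] exactly-one(false, true) = true
[1.1.1.2] false OR true OR true = true
[1.1.1] true AND true = true
[1.1] NOT true = false
[1] NOT false = true
[2.1.2] false AND true = false
[2.1] true AND false = false
[2.2.1.1] true OR false = true
[2.2.1.2] true AND true = true
[2.2.1] true AND true = true
[2.2] NOT true = false
[2] false OR false = false
[root] true → false = false
Overall: false → blocked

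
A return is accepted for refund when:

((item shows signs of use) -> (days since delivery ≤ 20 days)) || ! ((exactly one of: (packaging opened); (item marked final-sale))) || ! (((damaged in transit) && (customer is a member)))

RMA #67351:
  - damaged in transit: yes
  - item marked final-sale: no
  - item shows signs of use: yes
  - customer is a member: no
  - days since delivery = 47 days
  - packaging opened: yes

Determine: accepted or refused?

Accepted

Atomic conditions:
  item shows signs of use: yes → true
  days since delivery ≤ 20 days: 47 ≤ 20 is false
  packaging opened: yes → true
  item marked final-sale: no → false
  damaged in transit: yes → true
  customer is a member: no → false
Combine:
[1] true → false = false
[2.1] exactly-one(true, false) = true
[2] NOT true = false
[3.1] true AND false = false
[3] NOT false = true
[root] false OR false OR true = true
Overall: true → accepted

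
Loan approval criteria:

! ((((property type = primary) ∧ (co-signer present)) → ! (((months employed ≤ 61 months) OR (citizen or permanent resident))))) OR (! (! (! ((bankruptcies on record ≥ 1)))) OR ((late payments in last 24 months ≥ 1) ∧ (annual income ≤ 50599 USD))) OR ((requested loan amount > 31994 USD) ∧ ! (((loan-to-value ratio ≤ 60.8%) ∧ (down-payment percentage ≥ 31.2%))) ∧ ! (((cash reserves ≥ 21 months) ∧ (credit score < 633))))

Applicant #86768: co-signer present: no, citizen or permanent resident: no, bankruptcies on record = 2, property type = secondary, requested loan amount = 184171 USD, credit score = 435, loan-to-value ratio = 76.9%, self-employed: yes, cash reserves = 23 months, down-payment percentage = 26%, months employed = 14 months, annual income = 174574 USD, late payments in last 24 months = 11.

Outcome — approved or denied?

Atomic conditions:
  property type = primary: secondary == primary is false
  co-signer present: no → false
  months employed ≤ 61 months: 14 ≤ 61 is true
  citizen or permanent resident: no → false
  bankruptcies on record ≥ 1: 2 ≥ 1 is true
  late payments in last 24 months ≥ 1: 11 ≥ 1 is true
  annual income ≤ 50599 USD: 174574 ≤ 50599 is false
  requested loan amount > 31994 USD: 184171 > 31994 is true
  loan-to-value ratio ≤ 60.8%: 76.9 ≤ 60.8 is false
  down-payment percentage ≥ 31.2%: 26 ≥ 31.2 is false
  cash reserves ≥ 21 months: 23 ≥ 21 is true
  credit score < 633: 435 < 633 is true
Combine:
[1.1.1] false AND false = false
[1.1.2.1] true OR false = true
[1.1.2] NOT true = false
[1.1] false → false (antecedent false ⇒ implication holds) = true
[1] NOT true = false
[2.1.1.1] NOT true = false
[2.1.1] NOT false = true
[2.1] NOT true = false
[2.2] true AND false = false
[2] false OR false = false
[3.2.1] false AND false = false
[3.2] NOT false = true
[3.3.1] true AND true = true
[3.3] NOT true = false
[3] true AND true AND false = false
[root] false OR false OR false = false
Overall: false → denied

Denied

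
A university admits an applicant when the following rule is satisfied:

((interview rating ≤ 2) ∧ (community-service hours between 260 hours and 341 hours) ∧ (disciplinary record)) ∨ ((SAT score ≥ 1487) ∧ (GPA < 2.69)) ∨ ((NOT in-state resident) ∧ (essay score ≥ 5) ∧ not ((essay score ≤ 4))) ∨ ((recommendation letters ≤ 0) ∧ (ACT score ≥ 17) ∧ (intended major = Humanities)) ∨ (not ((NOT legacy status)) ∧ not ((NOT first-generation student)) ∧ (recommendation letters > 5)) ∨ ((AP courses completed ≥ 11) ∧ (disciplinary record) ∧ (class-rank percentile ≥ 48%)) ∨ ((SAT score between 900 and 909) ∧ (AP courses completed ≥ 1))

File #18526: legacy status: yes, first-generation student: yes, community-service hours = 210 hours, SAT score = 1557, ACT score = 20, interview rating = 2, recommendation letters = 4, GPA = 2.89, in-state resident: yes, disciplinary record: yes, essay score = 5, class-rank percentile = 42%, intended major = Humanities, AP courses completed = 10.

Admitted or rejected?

Rejected

Atomic conditions:
  interview rating ≤ 2: 2 ≤ 2 is true
  community-service hours between 260 hours and 341 hours: 210 in [260, 341] is false
  disciplinary record: yes → true
  SAT score ≥ 1487: 1557 ≥ 1487 is true
  GPA < 2.69: 2.89 < 2.69 is false
  NOT in-state resident: yes → false
  essay score ≥ 5: 5 ≥ 5 is true
  essay score ≤ 4: 5 ≤ 4 is false
  recommendation letters ≤ 0: 4 ≤ 0 is false
  ACT score ≥ 17: 20 ≥ 17 is true
  intended major = Humanities: Humanities == Humanities is true
  NOT legacy status: yes → false
  NOT first-generation student: yes → false
  recommendation letters > 5: 4 > 5 is false
  AP courses completed ≥ 11: 10 ≥ 11 is false
  class-rank percentile ≥ 48%: 42 ≥ 48 is false
  SAT score between 900 and 909: 1557 in [900, 909] is false
  AP courses completed ≥ 1: 10 ≥ 1 is true
Combine:
[1] true AND false AND true = false
[2] true AND false = false
[3.3] NOT false = true
[3] false AND true AND true = false
[4] false AND true AND true = false
[5.1] NOT false = true
[5.2] NOT false = true
[5] true AND true AND false = false
[6] false AND true AND false = false
[7] false AND true = false
[root] false OR false OR false OR false OR false OR false OR false = false
Overall: false → rejected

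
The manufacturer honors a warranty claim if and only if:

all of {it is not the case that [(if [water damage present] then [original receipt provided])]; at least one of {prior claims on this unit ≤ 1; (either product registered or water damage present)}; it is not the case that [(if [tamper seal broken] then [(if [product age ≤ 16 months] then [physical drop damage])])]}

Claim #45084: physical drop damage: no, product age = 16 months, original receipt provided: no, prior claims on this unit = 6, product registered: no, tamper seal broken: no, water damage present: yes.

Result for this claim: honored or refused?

Atomic conditions:
  water damage present: yes → true
  original receipt provided: no → false
  prior claims on this unit ≤ 1: 6 ≤ 1 is false
  product registered: no → false
  tamper seal broken: no → false
  product age ≤ 16 months: 16 ≤ 16 is true
  physical drop damage: no → false
Combine:
[1.1] true → false = false
[1] NOT false = true
[2.2] false OR true = true
[2] false OR true = true
[3.1.2] true → false = false
[3.1] false → false (antecedent false ⇒ implication holds) = true
[3] NOT true = false
[root] true AND true AND false = false
Overall: false → refused

Refused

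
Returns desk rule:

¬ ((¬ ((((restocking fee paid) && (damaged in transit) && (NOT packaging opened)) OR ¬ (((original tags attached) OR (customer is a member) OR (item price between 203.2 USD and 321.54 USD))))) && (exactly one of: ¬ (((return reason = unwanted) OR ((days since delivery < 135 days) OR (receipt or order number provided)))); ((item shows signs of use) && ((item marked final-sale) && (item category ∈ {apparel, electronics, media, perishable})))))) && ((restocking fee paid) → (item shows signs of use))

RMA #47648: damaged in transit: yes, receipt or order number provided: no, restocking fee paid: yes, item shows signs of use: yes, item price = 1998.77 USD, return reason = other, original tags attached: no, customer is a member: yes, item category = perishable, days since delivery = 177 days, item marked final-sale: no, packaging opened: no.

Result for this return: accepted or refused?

Atomic conditions:
  restocking fee paid: yes → true
  damaged in transit: yes → true
  NOT packaging opened: no → true
  original tags attached: no → false
  customer is a member: yes → true
  item price between 203.2 USD and 321.54 USD: 1998.77 in [203.2, 321.54] is false
  return reason = unwanted: other == unwanted is false
  days since delivery < 135 days: 177 < 135 is false
  receipt or order number provided: no → false
  item shows signs of use: yes → true
  item marked final-sale: no → false
  item category ∈ {apparel, electronics, media, perishable}: perishable is in the set → true
Combine:
[1.1.1.1.1] true AND true AND true = true
[1.1.1.1.2.1] false OR true OR false = true
[1.1.1.1.2] NOT true = false
[1.1.1.1] true OR false = true
[1.1.1] NOT true = false
[1.1.2.1.1.2] false OR false = false
[1.1.2.1.1] false OR false = false
[1.1.2.1] NOT false = true
[1.1.2.2.2] false AND true = false
[1.1.2.2] true AND false = false
[1.1.2] exactly-one(true, false) = true
[1.1] false AND true = false
[1] NOT false = true
[2] true → true = true
[root] true AND true = true
Overall: true → accepted

Accepted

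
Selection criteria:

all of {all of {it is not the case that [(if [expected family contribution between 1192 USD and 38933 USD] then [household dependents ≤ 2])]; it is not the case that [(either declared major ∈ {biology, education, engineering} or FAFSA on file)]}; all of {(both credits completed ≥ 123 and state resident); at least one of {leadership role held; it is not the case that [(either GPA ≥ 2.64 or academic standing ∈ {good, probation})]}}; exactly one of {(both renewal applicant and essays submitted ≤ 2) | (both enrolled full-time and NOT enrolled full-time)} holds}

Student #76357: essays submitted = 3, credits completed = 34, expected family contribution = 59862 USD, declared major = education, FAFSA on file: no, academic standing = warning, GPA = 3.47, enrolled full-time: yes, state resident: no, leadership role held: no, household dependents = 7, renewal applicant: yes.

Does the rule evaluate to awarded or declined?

Declined

Atomic conditions:
  expected family contribution between 1192 USD and 38933 USD: 59862 in [1192, 38933] is false
  household dependents ≤ 2: 7 ≤ 2 is false
  declared major ∈ {biology, education, engineering}: education is in the set → true
  FAFSA on file: no → false
  credits completed ≥ 123: 34 ≥ 123 is false
  state resident: no → false
  leadership role held: no → false
  GPA ≥ 2.64: 3.47 ≥ 2.64 is true
  academic standing ∈ {good, probation}: warning is not in the set → false
  renewal applicant: yes → true
  essays submitted ≤ 2: 3 ≤ 2 is false
  enrolled full-time: yes → true
  NOT enrolled full-time: yes → false
Combine:
[1.1.1] false → false (antecedent false ⇒ implication holds) = true
[1.1] NOT true = false
[1.2.1] true OR false = true
[1.2] NOT true = false
[1] false AND false = false
[2.1] false AND false = false
[2.2.2.1] true OR false = true
[2.2.2] NOT true = false
[2.2] false OR false = false
[2] false AND false = false
[3.1] true AND false = false
[3.2] true AND false = false
[3] exactly-one(false, false) = false
[root] false AND false AND false = false
Overall: false → declined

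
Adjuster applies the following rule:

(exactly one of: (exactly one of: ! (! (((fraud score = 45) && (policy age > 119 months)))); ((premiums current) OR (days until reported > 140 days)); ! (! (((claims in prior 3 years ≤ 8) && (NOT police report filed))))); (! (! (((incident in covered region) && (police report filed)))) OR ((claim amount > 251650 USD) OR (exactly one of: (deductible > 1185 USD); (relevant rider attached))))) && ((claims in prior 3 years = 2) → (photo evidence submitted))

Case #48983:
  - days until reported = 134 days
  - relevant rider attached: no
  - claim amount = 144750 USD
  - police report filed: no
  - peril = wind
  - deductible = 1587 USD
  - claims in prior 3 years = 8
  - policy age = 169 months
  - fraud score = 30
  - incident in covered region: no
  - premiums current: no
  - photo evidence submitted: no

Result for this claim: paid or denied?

Denied

Atomic conditions:
  fraud score = 45: 30 == 45 is false
  policy age > 119 months: 169 > 119 is true
  premiums current: no → false
  days until reported > 140 days: 134 > 140 is false
  claims in prior 3 years ≤ 8: 8 ≤ 8 is true
  NOT police report filed: no → true
  incident in covered region: no → false
  police report filed: no → false
  claim amount > 251650 USD: 144750 > 251650 is false
  deductible > 1185 USD: 1587 > 1185 is true
  relevant rider attached: no → false
  claims in prior 3 years = 2: 8 == 2 is false
  photo evidence submitted: no → false
Combine:
[1.1.1.1.1] false AND true = false
[1.1.1.1] NOT false = true
[1.1.1] NOT true = false
[1.1.2] false OR false = false
[1.1.3.1.1] true AND true = true
[1.1.3.1] NOT true = false
[1.1.3] NOT false = true
[1.1] exactly-one(false, false, true) = true
[1.2.1.1.1] false AND false = false
[1.2.1.1] NOT false = true
[1.2.1] NOT true = false
[1.2.2.2] exactly-one(true, false) = true
[1.2.2] false OR true = true
[1.2] false OR true = true
[1] exactly-one(true, true) = false
[2] false → false (antecedent false ⇒ implication holds) = true
[root] false AND true = false
Overall: false → denied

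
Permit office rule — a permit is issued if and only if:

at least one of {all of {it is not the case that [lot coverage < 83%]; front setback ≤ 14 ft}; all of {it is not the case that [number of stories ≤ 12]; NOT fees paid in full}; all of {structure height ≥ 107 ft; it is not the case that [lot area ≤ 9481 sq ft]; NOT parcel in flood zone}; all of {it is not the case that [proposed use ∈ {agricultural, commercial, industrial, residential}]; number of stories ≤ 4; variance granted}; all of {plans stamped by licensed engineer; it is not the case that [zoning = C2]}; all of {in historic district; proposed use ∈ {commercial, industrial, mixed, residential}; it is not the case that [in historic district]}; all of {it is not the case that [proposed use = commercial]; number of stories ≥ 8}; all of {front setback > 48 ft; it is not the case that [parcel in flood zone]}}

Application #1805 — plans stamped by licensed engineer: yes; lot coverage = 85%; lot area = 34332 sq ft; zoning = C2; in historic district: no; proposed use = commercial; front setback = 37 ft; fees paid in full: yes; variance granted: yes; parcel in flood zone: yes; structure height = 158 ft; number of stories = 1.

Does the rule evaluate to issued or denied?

Atomic conditions:
  lot coverage < 83%: 85 < 83 is false
  front setback ≤ 14 ft: 37 ≤ 14 is false
  number of stories ≤ 12: 1 ≤ 12 is true
  NOT fees paid in full: yes → false
  structure height ≥ 107 ft: 158 ≥ 107 is true
  lot area ≤ 9481 sq ft: 34332 ≤ 9481 is false
  NOT parcel in flood zone: yes → false
  proposed use ∈ {agricultural, commercial, industrial, residential}: commercial is in the set → true
  number of stories ≤ 4: 1 ≤ 4 is true
  variance granted: yes → true
  plans stamped by licensed engineer: yes → true
  zoning = C2: C2 == C2 is true
  in historic district: no → false
  proposed use ∈ {commercial, industrial, mixed, residential}: commercial is in the set → true
  proposed use = commercial: commercial == commercial is true
  number of stories ≥ 8: 1 ≥ 8 is false
  front setback > 48 ft: 37 > 48 is false
  parcel in flood zone: yes → true
Combine:
[1.1] NOT false = true
[1] true AND false = false
[2.1] NOT true = false
[2] false AND false = false
[3.2] NOT false = true
[3] true AND true AND false = false
[4.1] NOT true = false
[4] false AND true AND true = false
[5.2] NOT true = false
[5] true AND false = false
[6.3] NOT false = true
[6] false AND true AND true = false
[7.1] NOT true = false
[7] false AND false = false
[8.2] NOT true = false
[8] false AND false = false
[root] false OR false OR false OR false OR false OR false OR false OR false = false
Overall: false → denied

Denied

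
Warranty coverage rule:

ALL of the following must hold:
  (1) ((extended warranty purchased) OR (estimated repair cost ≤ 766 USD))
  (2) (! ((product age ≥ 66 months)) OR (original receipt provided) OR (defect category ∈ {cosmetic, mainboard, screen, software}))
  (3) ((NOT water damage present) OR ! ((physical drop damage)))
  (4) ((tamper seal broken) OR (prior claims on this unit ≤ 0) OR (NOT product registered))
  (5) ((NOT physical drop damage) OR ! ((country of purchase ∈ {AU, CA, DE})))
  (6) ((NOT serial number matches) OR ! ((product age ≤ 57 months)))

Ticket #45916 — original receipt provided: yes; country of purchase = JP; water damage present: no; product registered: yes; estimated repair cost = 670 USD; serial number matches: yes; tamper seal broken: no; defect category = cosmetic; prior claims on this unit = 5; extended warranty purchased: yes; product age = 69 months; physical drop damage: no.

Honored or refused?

Atomic conditions:
  extended warranty purchased: yes → true
  estimated repair cost ≤ 766 USD: 670 ≤ 766 is true
  product age ≥ 66 months: 69 ≥ 66 is true
  original receipt provided: yes → true
  defect category ∈ {cosmetic, mainboard, screen, software}: cosmetic is in the set → true
  NOT water damage present: no → true
  physical drop damage: no → false
  tamper seal broken: no → false
  prior claims on this unit ≤ 0: 5 ≤ 0 is false
  NOT product registered: yes → false
  NOT physical drop damage: no → true
  country of purchase ∈ {AU, CA, DE}: JP is not in the set → false
  NOT serial number matches: yes → false
  product age ≤ 57 months: 69 ≤ 57 is false
Combine:
[1] true OR true = true
[2.1] NOT true = false
[2] false OR true OR true = true
[3.2] NOT false = true
[3] true OR true = true
[4] false OR false OR false = false
[5.2] NOT false = true
[5] true OR true = true
[6.2] NOT false = true
[6] false OR true = true
[root] true AND true AND true AND false AND true AND true = false
Overall: false → refused

Refused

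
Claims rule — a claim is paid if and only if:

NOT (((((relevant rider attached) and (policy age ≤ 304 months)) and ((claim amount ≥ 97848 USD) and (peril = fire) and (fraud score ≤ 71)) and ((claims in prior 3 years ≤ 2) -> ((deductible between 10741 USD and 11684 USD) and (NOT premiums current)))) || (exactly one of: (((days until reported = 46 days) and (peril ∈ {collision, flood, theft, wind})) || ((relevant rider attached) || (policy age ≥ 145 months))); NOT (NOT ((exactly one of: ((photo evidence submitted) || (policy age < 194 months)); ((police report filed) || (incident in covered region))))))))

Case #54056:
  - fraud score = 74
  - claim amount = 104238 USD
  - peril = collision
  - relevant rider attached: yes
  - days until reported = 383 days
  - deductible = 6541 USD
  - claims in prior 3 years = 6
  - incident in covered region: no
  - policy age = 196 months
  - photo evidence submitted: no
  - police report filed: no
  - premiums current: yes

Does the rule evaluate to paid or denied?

Atomic conditions:
  relevant rider attached: yes → true
  policy age ≤ 304 months: 196 ≤ 304 is true
  claim amount ≥ 97848 USD: 104238 ≥ 97848 is true
  peril = fire: collision == fire is false
  fraud score ≤ 71: 74 ≤ 71 is false
  claims in prior 3 years ≤ 2: 6 ≤ 2 is false
  deductible between 10741 USD and 11684 USD: 6541 in [10741, 11684] is false
  NOT premiums current: yes → false
  days until reported = 46 days: 383 == 46 is false
  peril ∈ {collision, flood, theft, wind}: collision is in the set → true
  policy age ≥ 145 months: 196 ≥ 145 is true
  photo evidence submitted: no → false
  policy age < 194 months: 196 < 194 is false
  police report filed: no → false
  incident in covered region: no → false
Combine:
[1.1.1] true AND true = true
[1.1.2] true AND false AND false = false
[1.1.3.2] false AND false = false
[1.1.3] false → false (antecedent false ⇒ implication holds) = true
[1.1] true AND false AND true = false
[1.2.1.1] false AND true = false
[1.2.1.2] true OR true = true
[1.2.1] false OR true = true
[1.2.2.1.1.1] false OR false = false
[1.2.2.1.1.2] false OR false = false
[1.2.2.1.1] exactly-one(false, false) = false
[1.2.2.1] NOT false = true
[1.2.2] NOT true = false
[1.2] exactly-one(true, false) = true
[1] false OR true = true
[root] NOT true = false
Overall: false → denied

Denied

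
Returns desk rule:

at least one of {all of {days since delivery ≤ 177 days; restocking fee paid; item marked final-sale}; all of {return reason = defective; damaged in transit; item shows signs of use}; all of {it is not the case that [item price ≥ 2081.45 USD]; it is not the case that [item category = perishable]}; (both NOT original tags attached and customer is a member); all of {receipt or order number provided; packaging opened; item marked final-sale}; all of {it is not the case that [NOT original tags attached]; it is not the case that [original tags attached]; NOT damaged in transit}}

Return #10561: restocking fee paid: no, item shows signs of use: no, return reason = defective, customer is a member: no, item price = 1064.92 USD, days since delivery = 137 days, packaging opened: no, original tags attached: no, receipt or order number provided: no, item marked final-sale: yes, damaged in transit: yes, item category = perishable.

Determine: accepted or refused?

Atomic conditions:
  days since delivery ≤ 177 days: 137 ≤ 177 is true
  restocking fee paid: no → false
  item marked final-sale: yes → true
  return reason = defective: defective == defective is true
  damaged in transit: yes → true
  item shows signs of use: no → false
  item price ≥ 2081.45 USD: 1064.92 ≥ 2081.45 is false
  item category = perishable: perishable == perishable is true
  NOT original tags attached: no → true
  customer is a member: no → false
  receipt or order number provided: no → false
  packaging opened: no → false
  original tags attached: no → false
  NOT damaged in transit: yes → false
Combine:
[1] true AND false AND true = false
[2] true AND true AND false = false
[3.1] NOT false = true
[3.2] NOT true = false
[3] true AND false = false
[4] true AND false = false
[5] false AND false AND true = false
[6.1] NOT true = false
[6.2] NOT false = true
[6] false AND true AND false = false
[root] false OR false OR false OR false OR false OR false = false
Overall: false → refused

Refused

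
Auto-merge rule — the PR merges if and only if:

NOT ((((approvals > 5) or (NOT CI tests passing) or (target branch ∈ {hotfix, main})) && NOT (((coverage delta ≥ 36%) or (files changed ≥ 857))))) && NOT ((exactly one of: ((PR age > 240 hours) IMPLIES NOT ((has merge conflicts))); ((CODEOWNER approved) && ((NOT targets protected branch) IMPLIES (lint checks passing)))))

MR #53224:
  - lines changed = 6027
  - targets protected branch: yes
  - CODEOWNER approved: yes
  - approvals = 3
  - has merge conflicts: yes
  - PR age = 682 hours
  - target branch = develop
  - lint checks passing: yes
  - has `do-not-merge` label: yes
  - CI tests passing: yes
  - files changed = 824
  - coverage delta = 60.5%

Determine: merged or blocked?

Atomic conditions:
  approvals > 5: 3 > 5 is false
  NOT CI tests passing: yes → false
  target branch ∈ {hotfix, main}: develop is not in the set → false
  coverage delta ≥ 36%: 60.5 ≥ 36 is true
  files changed ≥ 857: 824 ≥ 857 is false
  PR age > 240 hours: 682 > 240 is true
  has merge conflicts: yes → true
  CODEOWNER approved: yes → true
  NOT targets protected branch: yes → false
  lint checks passing: yes → true
Combine:
[1.1.1] false OR false OR false = false
[1.1.2.1] true OR false = true
[1.1.2] NOT true = false
[1.1] false AND false = false
[1] NOT false = true
[2.1.1.2] NOT true = false
[2.1.1] true → false = false
[2.1.2.2] false → true (antecedent false ⇒ implication holds) = true
[2.1.2] true AND true = true
[2.1] exactly-one(false, true) = true
[2] NOT true = false
[root] true AND false = false
Overall: false → blocked

Blocked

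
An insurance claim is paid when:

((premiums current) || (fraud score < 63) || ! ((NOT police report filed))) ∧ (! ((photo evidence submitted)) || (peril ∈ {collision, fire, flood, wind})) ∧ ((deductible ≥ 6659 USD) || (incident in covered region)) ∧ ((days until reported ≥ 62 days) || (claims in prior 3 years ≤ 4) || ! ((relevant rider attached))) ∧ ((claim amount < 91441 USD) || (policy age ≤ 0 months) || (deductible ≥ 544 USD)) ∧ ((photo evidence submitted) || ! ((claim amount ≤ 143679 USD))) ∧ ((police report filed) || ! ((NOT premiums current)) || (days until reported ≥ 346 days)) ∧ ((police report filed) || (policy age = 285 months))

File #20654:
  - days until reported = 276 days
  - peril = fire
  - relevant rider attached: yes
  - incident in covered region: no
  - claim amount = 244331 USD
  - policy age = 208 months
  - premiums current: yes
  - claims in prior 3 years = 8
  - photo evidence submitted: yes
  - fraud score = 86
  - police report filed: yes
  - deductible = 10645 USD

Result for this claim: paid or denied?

Paid

Atomic conditions:
  premiums current: yes → true
  fraud score < 63: 86 < 63 is false
  NOT police report filed: yes → false
  photo evidence submitted: yes → true
  peril ∈ {collision, fire, flood, wind}: fire is in the set → true
  deductible ≥ 6659 USD: 10645 ≥ 6659 is true
  incident in covered region: no → false
  days until reported ≥ 62 days: 276 ≥ 62 is true
  claims in prior 3 years ≤ 4: 8 ≤ 4 is false
  relevant rider attached: yes → true
  claim amount < 91441 USD: 244331 < 91441 is false
  policy age ≤ 0 months: 208 ≤ 0 is false
  deductible ≥ 544 USD: 10645 ≥ 544 is true
  claim amount ≤ 143679 USD: 244331 ≤ 143679 is false
  police report filed: yes → true
  NOT premiums current: yes → false
  days until reported ≥ 346 days: 276 ≥ 346 is false
  policy age = 285 months: 208 == 285 is false
Combine:
[1.3] NOT false = true
[1] true OR false OR true = true
[2.1] NOT true = false
[2] false OR true = true
[3] true OR false = true
[4.3] NOT true = false
[4] true OR false OR false = true
[5] false OR false OR true = true
[6.2] NOT false = true
[6] true OR true = true
[7.2] NOT false = true
[7] true OR true OR false = true
[8] true OR false = true
[root] true AND true AND true AND true AND true AND true AND true AND true = true
Overall: true → paid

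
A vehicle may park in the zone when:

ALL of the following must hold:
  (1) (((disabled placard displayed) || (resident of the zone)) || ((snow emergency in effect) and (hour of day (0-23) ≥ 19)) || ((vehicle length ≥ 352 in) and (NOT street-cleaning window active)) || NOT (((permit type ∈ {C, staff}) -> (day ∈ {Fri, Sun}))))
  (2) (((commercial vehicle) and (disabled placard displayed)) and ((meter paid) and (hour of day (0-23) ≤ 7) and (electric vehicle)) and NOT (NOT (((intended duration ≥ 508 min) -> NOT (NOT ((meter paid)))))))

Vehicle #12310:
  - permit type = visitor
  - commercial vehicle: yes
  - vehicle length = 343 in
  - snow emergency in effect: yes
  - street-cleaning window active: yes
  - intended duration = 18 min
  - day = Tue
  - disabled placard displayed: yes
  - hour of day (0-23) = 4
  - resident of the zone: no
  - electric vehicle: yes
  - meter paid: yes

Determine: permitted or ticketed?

Permitted

Atomic conditions:
  disabled placard displayed: yes → true
  resident of the zone: no → false
  snow emergency in effect: yes → true
  hour of day (0-23) ≥ 19: 4 ≥ 19 is false
  vehicle length ≥ 352 in: 343 ≥ 352 is false
  NOT street-cleaning window active: yes → false
  permit type ∈ {C, staff}: visitor is not in the set → false
  day ∈ {Fri, Sun}: Tue is not in the set → false
  commercial vehicle: yes → true
  meter paid: yes → true
  hour of day (0-23) ≤ 7: 4 ≤ 7 is true
  electric vehicle: yes → true
  intended duration ≥ 508 min: 18 ≥ 508 is false
Combine:
[1.1] true OR false = true
[1.2] true AND false = false
[1.3] false AND false = false
[1.4.1] false → false (antecedent false ⇒ implication holds) = true
[1.4] NOT true = false
[1] true OR false OR false OR false = true
[2.1] true AND true = true
[2.2] true AND true AND true = true
[2.3.1.1.2.1] NOT true = false
[2.3.1.1.2] NOT false = true
[2.3.1.1] false → true (antecedent false ⇒ implication holds) = true
[2.3.1] NOT true = false
[2.3] NOT false = true
[2] true AND true AND true = true
[root] true AND true = true
Overall: true → permitted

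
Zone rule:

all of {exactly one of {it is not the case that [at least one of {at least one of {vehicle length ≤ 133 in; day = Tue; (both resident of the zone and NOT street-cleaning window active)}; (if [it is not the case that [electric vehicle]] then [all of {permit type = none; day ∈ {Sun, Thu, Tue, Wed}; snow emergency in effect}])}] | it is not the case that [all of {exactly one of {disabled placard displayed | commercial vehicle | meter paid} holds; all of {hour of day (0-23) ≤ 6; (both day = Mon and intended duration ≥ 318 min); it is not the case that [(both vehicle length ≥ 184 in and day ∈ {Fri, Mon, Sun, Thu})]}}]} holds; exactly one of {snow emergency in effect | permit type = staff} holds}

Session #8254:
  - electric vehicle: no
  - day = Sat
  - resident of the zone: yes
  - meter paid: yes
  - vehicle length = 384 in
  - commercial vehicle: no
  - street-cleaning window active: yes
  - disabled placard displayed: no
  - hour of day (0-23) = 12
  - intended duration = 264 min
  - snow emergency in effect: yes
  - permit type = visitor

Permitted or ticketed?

Ticketed

Atomic conditions:
  vehicle length ≤ 133 in: 384 ≤ 133 is false
  day = Tue: Sat == Tue is false
  resident of the zone: yes → true
  NOT street-cleaning window active: yes → false
  electric vehicle: no → false
  permit type = none: visitor == none is false
  day ∈ {Sun, Thu, Tue, Wed}: Sat is not in the set → false
  snow emergency in effect: yes → true
  disabled placard displayed: no → false
  commercial vehicle: no → false
  meter paid: yes → true
  hour of day (0-23) ≤ 6: 12 ≤ 6 is false
  day = Mon: Sat == Mon is false
  intended duration ≥ 318 min: 264 ≥ 318 is false
  vehicle length ≥ 184 in: 384 ≥ 184 is true
  day ∈ {Fri, Mon, Sun, Thu}: Sat is not in the set → false
  permit type = staff: visitor == staff is false
Combine:
[1.1.1.1.3] true AND false = false
[1.1.1.1] false OR false OR false = false
[1.1.1.2.1] NOT false = true
[1.1.1.2.2] false AND false AND true = false
[1.1.1.2] true → false = false
[1.1.1] false OR false = false
[1.1] NOT false = true
[1.2.1.1] exactly-one(false, false, true) = true
[1.2.1.2.2] false AND false = false
[1.2.1.2.3.1] true AND false = false
[1.2.1.2.3] NOT false = true
[1.2.1.2] false AND false AND true = false
[1.2.1] true AND false = false
[1.2] NOT false = true
[1] exactly-one(true, true) = false
[2] exactly-one(true, false) = true
[root] false AND true = false
Overall: false → ticketed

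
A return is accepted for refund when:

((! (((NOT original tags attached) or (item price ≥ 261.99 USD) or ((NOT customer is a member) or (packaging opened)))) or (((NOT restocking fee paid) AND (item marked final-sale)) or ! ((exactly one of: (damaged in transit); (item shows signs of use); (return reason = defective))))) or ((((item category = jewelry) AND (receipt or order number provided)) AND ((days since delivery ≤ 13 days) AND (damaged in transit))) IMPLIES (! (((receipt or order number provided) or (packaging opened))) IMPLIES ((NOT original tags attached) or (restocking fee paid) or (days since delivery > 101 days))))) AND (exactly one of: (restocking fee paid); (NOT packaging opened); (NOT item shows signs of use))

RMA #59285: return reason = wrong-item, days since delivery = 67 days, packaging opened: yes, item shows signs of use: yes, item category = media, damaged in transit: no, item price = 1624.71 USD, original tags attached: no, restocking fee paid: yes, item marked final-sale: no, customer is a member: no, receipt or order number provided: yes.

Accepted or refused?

Accepted

Atomic conditions:
  NOT original tags attached: no → true
  item price ≥ 261.99 USD: 1624.71 ≥ 261.99 is true
  NOT customer is a member: no → true
  packaging opened: yes → true
  NOT restocking fee paid: yes → false
  item marked final-sale: no → false
  damaged in transit: no → false
  item shows signs of use: yes → true
  return reason = defective: wrong-item == defective is false
  item category = jewelry: media == jewelry is false
  receipt or order number provided: yes → true
  days since delivery ≤ 13 days: 67 ≤ 13 is false
  restocking fee paid: yes → true
  days since delivery > 101 days: 67 > 101 is false
  NOT packaging opened: yes → false
  NOT item shows signs of use: yes → false
Combine:
[1.1.1.1.3] true OR true = true
[1.1.1.1] true OR true OR true = true
[1.1.1] NOT true = false
[1.1.2.1] false AND false = false
[1.1.2.2.1] exactly-one(false, true, false) = true
[1.1.2.2] NOT true = false
[1.1.2] false OR false = false
[1.1] false OR false = false
[1.2.1.1] false AND true = false
[1.2.1.2] false AND false = false
[1.2.1] false AND false = false
[1.2.2.1.1] true OR true = true
[1.2.2.1] NOT true = false
[1.2.2.2] true OR true OR false = true
[1.2.2] false → true (antecedent false ⇒ implication holds) = true
[1.2] false → true (antecedent false ⇒ implication holds) = true
[1] false OR true = true
[2] exactly-one(true, false, false) = true
[root] true AND true = true
Overall: true → accepted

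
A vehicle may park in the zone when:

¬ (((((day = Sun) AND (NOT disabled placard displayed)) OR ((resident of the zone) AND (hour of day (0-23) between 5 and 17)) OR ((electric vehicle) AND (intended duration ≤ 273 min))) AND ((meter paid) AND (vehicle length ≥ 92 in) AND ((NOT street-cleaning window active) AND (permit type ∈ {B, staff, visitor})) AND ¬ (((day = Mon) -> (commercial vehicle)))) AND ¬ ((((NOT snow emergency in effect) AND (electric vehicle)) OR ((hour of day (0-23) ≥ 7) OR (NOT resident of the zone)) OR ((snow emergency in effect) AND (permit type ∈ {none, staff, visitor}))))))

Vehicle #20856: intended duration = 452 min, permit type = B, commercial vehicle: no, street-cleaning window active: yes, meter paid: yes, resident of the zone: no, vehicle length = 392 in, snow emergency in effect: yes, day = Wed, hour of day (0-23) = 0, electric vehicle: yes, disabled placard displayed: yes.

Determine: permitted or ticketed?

Permitted

Atomic conditions:
  day = Sun: Wed == Sun is false
  NOT disabled placard displayed: yes → false
  resident of the zone: no → false
  hour of day (0-23) between 5 and 17: 0 in [5, 17] is false
  electric vehicle: yes → true
  intended duration ≤ 273 min: 452 ≤ 273 is false
  meter paid: yes → true
  vehicle length ≥ 92 in: 392 ≥ 92 is true
  NOT street-cleaning window active: yes → false
  permit type ∈ {B, staff, visitor}: B is in the set → true
  day = Mon: Wed == Mon is false
  commercial vehicle: no → false
  NOT snow emergency in effect: yes → false
  hour of day (0-23) ≥ 7: 0 ≥ 7 is false
  NOT resident of the zone: no → true
  snow emergency in effect: yes → true
  permit type ∈ {none, staff, visitor}: B is not in the set → false
Combine:
[1.1.1] false AND false = false
[1.1.2] false AND false = false
[1.1.3] true AND false = false
[1.1] false OR false OR false = false
[1.2.3] false AND true = false
[1.2.4.1] false → false (antecedent false ⇒ implication holds) = true
[1.2.4] NOT true = false
[1.2] true AND true AND false AND false = false
[1.3.1.1] false AND true = false
[1.3.1.2] false OR true = true
[1.3.1.3] true AND false = false
[1.3.1] false OR true OR false = true
[1.3] NOT true = false
[1] false AND false AND false = false
[root] NOT false = true
Overall: true → permitted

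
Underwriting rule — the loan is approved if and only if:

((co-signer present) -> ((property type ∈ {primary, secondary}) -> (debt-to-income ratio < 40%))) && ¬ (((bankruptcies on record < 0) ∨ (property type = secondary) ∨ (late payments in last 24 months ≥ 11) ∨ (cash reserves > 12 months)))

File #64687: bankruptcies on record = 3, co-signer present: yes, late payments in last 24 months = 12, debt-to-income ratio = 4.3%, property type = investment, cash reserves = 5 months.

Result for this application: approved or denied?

Atomic conditions:
  co-signer present: yes → true
  property type ∈ {primary, secondary}: investment is not in the set → false
  debt-to-income ratio < 40%: 4.3 < 40 is true
  bankruptcies on record < 0: 3 < 0 is false
  property type = secondary: investment == secondary is false
  late payments in last 24 months ≥ 11: 12 ≥ 11 is true
  cash reserves > 12 months: 5 > 12 is false
Combine:
[1.2] false → true (antecedent false ⇒ implication holds) = true
[1] true → true = true
[2.1] false OR false OR true OR false = true
[2] NOT true = false
[root] true AND false = false
Overall: false → denied

Denied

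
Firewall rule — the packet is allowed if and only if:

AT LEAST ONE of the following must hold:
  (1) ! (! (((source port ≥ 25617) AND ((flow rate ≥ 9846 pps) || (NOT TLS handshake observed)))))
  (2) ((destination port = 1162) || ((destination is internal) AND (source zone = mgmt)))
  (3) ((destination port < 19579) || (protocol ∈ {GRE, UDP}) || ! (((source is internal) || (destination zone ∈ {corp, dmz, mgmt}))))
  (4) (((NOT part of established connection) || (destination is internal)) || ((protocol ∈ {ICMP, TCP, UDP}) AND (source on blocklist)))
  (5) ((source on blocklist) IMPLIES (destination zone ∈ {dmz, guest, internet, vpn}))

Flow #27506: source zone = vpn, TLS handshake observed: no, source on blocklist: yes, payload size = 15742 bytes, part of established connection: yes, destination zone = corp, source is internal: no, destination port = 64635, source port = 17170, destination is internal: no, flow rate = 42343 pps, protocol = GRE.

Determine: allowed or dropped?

Allowed

Atomic conditions:
  source port ≥ 25617: 17170 ≥ 25617 is false
  flow rate ≥ 9846 pps: 42343 ≥ 9846 is true
  NOT TLS handshake observed: no → true
  destination port = 1162: 64635 == 1162 is false
  destination is internal: no → false
  source zone = mgmt: vpn == mgmt is false
  destination port < 19579: 64635 < 19579 is false
  protocol ∈ {GRE, UDP}: GRE is in the set → true
  source is internal: no → false
  destination zone ∈ {corp, dmz, mgmt}: corp is in the set → true
  NOT part of established connection: yes → false
  protocol ∈ {ICMP, TCP, UDP}: GRE is not in the set → false
  source on blocklist: yes → true
  destination zone ∈ {dmz, guest, internet, vpn}: corp is not in the set → false
Combine:
[1.1.1.2] true OR true = true
[1.1.1] false AND true = false
[1.1] NOT false = true
[1] NOT true = false
[2.2] false AND false = false
[2] false OR false = false
[3.3.1] false OR true = true
[3.3] NOT true = false
[3] false OR true OR false = true
[4.1] false OR false = false
[4.2] false AND true = false
[4] false OR false = false
[5] true → false = false
[root] false OR false OR true OR false OR false = true
Overall: true → allowed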